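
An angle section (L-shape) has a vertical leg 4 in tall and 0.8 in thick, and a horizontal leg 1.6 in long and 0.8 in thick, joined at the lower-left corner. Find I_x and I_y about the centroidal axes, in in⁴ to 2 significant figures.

I_x ≈ 5.7 in⁴, I_y ≈ 0.55 in⁴

Decompose the section into non-overlapping parts with the origin at the bottom-left of its bounding rectangle.
Vertical leg: 0.8 × 4, A = 3.2 in², y = 2 in, Ī = 4.267 in⁴.
Horizontal leg (remainder): 0.8 × 0.8, A = 0.64 in², y = 0.4 in, Ī = 0.03413 in⁴.
Centroid: ȳ = ΣA·y / ΣA = 1.733 in.
Transfer each piece to the centroidal x-axis using Ī + A·d² with d = y − 1.733:
  vertical leg: d = 0.2667 in → contributes +4.494 in⁴
  horizontal leg (remainder): d = -1.333 in → contributes +1.172 in⁴
Total I = 5.666 in⁴.
For the y-axis: x̄ = 0.5333 in.
Repeating about the centroidal y-axis gives I_y = 0.5461 in⁴.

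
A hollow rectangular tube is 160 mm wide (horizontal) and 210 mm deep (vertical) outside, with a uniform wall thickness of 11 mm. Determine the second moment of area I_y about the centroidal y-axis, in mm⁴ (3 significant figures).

I_y ≈ 3.05 × 10⁷ mm⁴

Split into non-overlapping primitives; take the origin at the lower-left of the bounding box.
Outer rectangle: 160 × 210, A = 33 600 mm², x = 80 mm, Ī = 71 680 000 mm⁴.
Inner void (subtracted): 138 × 188, A = 25 944 mm², x = 80 mm, Ī = 41 173 128 mm⁴.
By symmetry the centroid is at mid-width, x̄ = 80 mm.
All pieces are centred on the centroidal y-axis, so I = ΣĪ (holes subtracted) = 30 506 872 mm⁴.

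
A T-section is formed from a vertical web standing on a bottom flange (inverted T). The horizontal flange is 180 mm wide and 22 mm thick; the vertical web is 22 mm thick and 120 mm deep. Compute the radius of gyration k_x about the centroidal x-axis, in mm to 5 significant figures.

k_x ≈ 41.401 mm

Break the section into simple shapes (no overlaps), measuring from the bottom-left corner of the bounding box.
Flange: 180 × 22, A = 3 960 mm², y = 11 mm, Ī = 159 720 mm⁴.
Web: 22 × 120, A = 2 640 mm², y = 82 mm, Ī = 3 168 000 mm⁴.
Centroid: ȳ = ΣA·y / ΣA = 39.4 mm.
Transfer each piece to the centroidal x-axis using Ī + A·d² with d = y − 39.4:
  flange: d = -28.4 mm → contributes +3 353 698 mm⁴
  web: d = 42.6 mm → contributes +7 958 966 mm⁴
Total I = 11 312 664 mm⁴.
Radius of gyration: k = √(I/A) = √(11 312 664 / 6 600) = 41.40097 mm.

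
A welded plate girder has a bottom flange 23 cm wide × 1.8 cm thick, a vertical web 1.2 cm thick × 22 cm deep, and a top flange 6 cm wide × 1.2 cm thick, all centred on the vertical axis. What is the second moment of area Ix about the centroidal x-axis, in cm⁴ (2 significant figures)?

Ix ≈ 5700 cm⁴

Treat the section as a set of non-overlapping primitives; coordinates are from the bounding-box lower-left.
Bottom plate: 23 × 1.8, A = 41.4 cm², y = 0.9 cm, Ī = 11.18 cm⁴.
Web plate: 1.2 × 22, A = 26.4 cm², y = 12.8 cm, Ī = 1 065 cm⁴.
Top plate: 6 × 1.2, A = 7.2 cm², y = 24.4 cm, Ī = 0.864 cm⁴.
Centroid: ȳ = ΣA·y / ΣA = 7.345 cm.
Transfer each piece to the centroidal x-axis using Ī + A·d² with d = y − 7.345:
  bottom plate: d = -6.445 cm → contributes +1 731 cm⁴
  web plate: d = 5.455 cm → contributes +1 850 cm⁴
  top plate: d = 17.06 cm → contributes +2 095 cm⁴
Total I = 5 676 cm⁴.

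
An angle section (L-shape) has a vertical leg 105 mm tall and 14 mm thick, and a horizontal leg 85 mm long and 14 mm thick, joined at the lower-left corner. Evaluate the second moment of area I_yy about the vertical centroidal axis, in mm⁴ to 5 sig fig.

I_yy ≈ 1.5127 × 10⁶ mm⁴

Break the section into simple shapes (no overlaps), measuring from the bottom-left corner of the bounding box.
Vertical leg: 14 × 105, A = 1 470 mm², x = 7 mm, Ī = 24 010 mm⁴.
Horizontal leg (remainder): 71 × 14, A = 994 mm², x = 49.5 mm, Ī = 417562.8 mm⁴.
Centroid: x̄ = ΣA·x / ΣA = 24.14489 mm.
Transfer each piece to the vertical centroidal axis using Ī + A·d² with d = x − 24.14489:
  vertical leg: d = -17.14489 mm → contributes +456112.3 mm⁴
  horizontal leg (remainder): d = 25.35511 mm → contributes +1 056 587 mm⁴
Total I = 1 512 700 mm⁴.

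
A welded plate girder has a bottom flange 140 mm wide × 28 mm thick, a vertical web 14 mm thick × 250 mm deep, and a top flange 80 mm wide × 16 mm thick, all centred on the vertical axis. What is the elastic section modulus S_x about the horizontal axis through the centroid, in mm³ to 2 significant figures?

Treat the section as a set of non-overlapping primitives; coordinates are from the bounding-box lower-left.
Bottom plate: 140 × 28, A = 3 920 mm², y = 14 mm, Ī = 256 107 mm⁴.
Web plate: 14 × 250, A = 3 500 mm², y = 153 mm, Ī = 18 229 167 mm⁴.
Top plate: 80 × 16, A = 1 280 mm², y = 286 mm, Ī = 27 307 mm⁴.
Centroid: ȳ = ΣA·y / ΣA = 109.9 mm.
Transfer each piece to the horizontal axis through the centroid using Ī + A·d² with d = y − 109.9:
  bottom plate: d = -95.94 mm → contributes +36 336 126 mm⁴
  web plate: d = 43.06 mm → contributes +24 719 363 mm⁴
  top plate: d = 176.1 mm → contributes +39 704 557 mm⁴
Total I = 100 760 046 mm⁴.
Extreme fibre distance c = 184.1 mm; S = I/c = 547 424 mm³.

S_x ≈ 5.5 × 10⁵ mm³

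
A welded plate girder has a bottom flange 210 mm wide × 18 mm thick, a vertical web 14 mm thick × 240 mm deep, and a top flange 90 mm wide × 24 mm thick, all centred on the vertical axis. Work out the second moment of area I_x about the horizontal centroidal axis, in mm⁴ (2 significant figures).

I_x ≈ 1.1 × 10⁸ mm⁴

Break the section into simple shapes (no overlaps), measuring from the bottom-left corner of the bounding box.
Bottom plate: 210 × 18, A = 3 780 mm², y = 9 mm, Ī = 102 060 mm⁴.
Web plate: 14 × 240, A = 3 360 mm², y = 138 mm, Ī = 16 128 000 mm⁴.
Top plate: 90 × 24, A = 2 160 mm², y = 270 mm, Ī = 103 680 mm⁴.
Centroid: ȳ = ΣA·y / ΣA = 116.2 mm.
Transfer each piece to the horizontal centroidal axis using Ī + A·d² with d = y − 116.2:
  bottom plate: d = -107.2 mm → contributes +43 562 132 mm⁴
  web plate: d = 21.77 mm → contributes +17 721 028 mm⁴
  top plate: d = 153.8 mm → contributes +51 180 126 mm⁴
Total I = 112 463 286 mm⁴.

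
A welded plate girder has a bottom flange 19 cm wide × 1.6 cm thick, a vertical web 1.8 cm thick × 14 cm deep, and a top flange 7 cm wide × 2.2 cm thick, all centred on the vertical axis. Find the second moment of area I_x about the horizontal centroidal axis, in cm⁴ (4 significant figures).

I_x ≈ 3106 cm⁴

Decompose the section into non-overlapping parts with the origin at the bottom-left of its bounding rectangle.
Bottom plate: 19 × 1.6, A = 30.4 cm², y = 0.8 cm, Ī = 6.48533 cm⁴.
Web plate: 1.8 × 14, A = 25.2 cm², y = 8.6 cm, Ī = 411.6 cm⁴.
Top plate: 7 × 2.2, A = 15.4 cm², y = 16.7 cm, Ī = 6.21133 cm⁴.
Centroid: ȳ = ΣA·y / ΣA = 7.01718 cm.
Transfer each piece to the horizontal centroidal axis using Ī + A·d² with d = y − 7.01718:
  bottom plate: d = -6.21718 cm → contributes +1181.55 cm⁴
  web plate: d = 1.58282 cm → contributes +474.734 cm⁴
  top plate: d = 9.68282 cm → contributes +1450.07 cm⁴
Total I = 3106.35 cm⁴.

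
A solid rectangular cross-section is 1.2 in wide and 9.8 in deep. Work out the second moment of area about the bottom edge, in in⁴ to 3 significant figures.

I_base ≈ 376 in⁴

The section: 1.2 × 9.8, A = 11.76 in², y = 4.9 in, Ī = 94.119 in⁴.
Transfer it to a horizontal axis along the bottom face using Ī + A·d² with d = y − 0:
  the section: d = 4.9 in → contributes +376.48 in⁴
Total I = 376.48 in⁴.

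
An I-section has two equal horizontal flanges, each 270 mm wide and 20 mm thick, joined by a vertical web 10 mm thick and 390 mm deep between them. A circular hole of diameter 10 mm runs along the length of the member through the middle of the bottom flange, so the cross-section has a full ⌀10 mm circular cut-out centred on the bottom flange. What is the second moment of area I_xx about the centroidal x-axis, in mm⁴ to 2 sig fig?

Break the section into simple shapes (no overlaps), measuring from the bottom-left corner of the bounding box.
Bottom flange: 270 × 20, A = 5 400 mm², y = 10 mm, Ī = 180 000 mm⁴.
Web: 10 × 390, A = 3 900 mm², y = 215 mm, Ī = 49 432 500 mm⁴.
Top flange: 270 × 20, A = 5 400 mm², y = 420 mm, Ī = 180 000 mm⁴.
Hole (subtracted): ⌀10, A = 78.54 mm², y = 10 mm, Ī = 490.9 mm⁴.
Centroid: ȳ = ΣA·y / ΣA = 216.1 mm.
Transfer each piece to the centroidal x-axis using Ī + A·d² with d = y − 216.1:
  bottom flange: d = -206.1 mm → contributes +229 559 531 mm⁴
  web: d = -1.101 mm → contributes +49 437 229 mm⁴
  top flange: d = 203.9 mm → contributes +224 683 565 mm⁴
  hole: d = -206.1 mm → contributes −3 336 681 mm⁴
Total I = 500 343 644 mm⁴.

I_xx ≈ 5.0 × 10⁸ mm⁴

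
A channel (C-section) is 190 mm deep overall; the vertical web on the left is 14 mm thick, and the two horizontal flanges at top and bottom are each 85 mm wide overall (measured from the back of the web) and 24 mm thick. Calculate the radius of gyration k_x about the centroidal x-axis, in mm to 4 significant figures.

k_x ≈ 72.21 mm

Break the section into simple shapes (no overlaps), measuring from the bottom-left corner of the bounding box.
Web: 14 × 190, A = 2 660 mm², y = 95 mm, Ī = 8 002 167 mm⁴.
Top flange (beyond web): 71 × 24, A = 1 704 mm², y = 178 mm, Ī = 81 792 mm⁴.
Bottom flange (beyond web): 71 × 24, A = 1 704 mm², y = 12 mm, Ī = 81 792 mm⁴.
By symmetry the centroid is at mid-height, ȳ = 95 mm.
Transfer each piece to the centroidal x-axis using Ī + A·d² with d = y − 95:
  web: d = 0 mm → contributes +8 002 167 mm⁴
  top flange (beyond web): d = 83 mm → contributes +11 820 648 mm⁴
  bottom flange (beyond web): d = -83 mm → contributes +11 820 648 mm⁴
Total I = 31 643 463 mm⁴.
Radius of gyration: k = √(I/A) = √(31 643 463 / 6 068) = 72.2136 mm.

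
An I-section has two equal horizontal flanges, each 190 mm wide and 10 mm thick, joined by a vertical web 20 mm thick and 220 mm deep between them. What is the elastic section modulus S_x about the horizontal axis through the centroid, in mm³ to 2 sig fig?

S_x ≈ 5.7 × 10⁵ mm³

Treat the section as a set of non-overlapping primitives; coordinates are from the bounding-box lower-left.
Bottom flange: 190 × 10, A = 1 900 mm², y = 5 mm, Ī = 15 833 mm⁴.
Web: 20 × 220, A = 4 400 mm², y = 120 mm, Ī = 17 746 667 mm⁴.
Top flange: 190 × 10, A = 1 900 mm², y = 235 mm, Ī = 15 833 mm⁴.
By symmetry the centroid is at mid-height, ȳ = 120 mm.
Transfer each piece to the horizontal axis through the centroid using Ī + A·d² with d = y − 120:
  bottom flange: d = -115 mm → contributes +25 143 333 mm⁴
  web: d = 0 mm → contributes +17 746 667 mm⁴
  top flange: d = 115 mm → contributes +25 143 333 mm⁴
Total I = 68 033 333 mm⁴.
Extreme fibre distance c = 120 mm; S = I/c = 566 944 mm³.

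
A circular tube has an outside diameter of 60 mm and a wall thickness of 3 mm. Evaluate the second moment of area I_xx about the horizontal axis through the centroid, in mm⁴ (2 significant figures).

I_xx ≈ 2.2 × 10⁵ mm⁴

Decompose the section into non-overlapping parts with the origin at the bottom-left of its bounding rectangle.
Outer circle: ⌀60, A = 2 827 mm², y = 30 mm, Ī = 636 173 mm⁴.
Bore (subtracted): ⌀54, A = 2 290 mm², y = 30 mm, Ī = 417 393 mm⁴.
By symmetry the centroid is at mid-height, ȳ = 30 mm.
All pieces are centred on the horizontal axis through the centroid, so I = ΣĪ (holes subtracted) = 218 780 mm⁴.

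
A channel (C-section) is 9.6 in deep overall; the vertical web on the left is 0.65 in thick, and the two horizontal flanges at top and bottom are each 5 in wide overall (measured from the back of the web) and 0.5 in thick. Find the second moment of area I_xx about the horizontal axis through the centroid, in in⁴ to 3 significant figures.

I_xx ≈ 138 in⁴

Decompose the section into non-overlapping parts with the origin at the bottom-left of its bounding rectangle.
Web: 0.65 × 9.6, A = 6.24 in², y = 4.8 in, Ī = 47.923 in⁴.
Top flange (beyond web): 4.35 × 0.5, A = 2.175 in², y = 9.35 in, Ī = 0.045313 in⁴.
Bottom flange (beyond web): 4.35 × 0.5, A = 2.175 in², y = 0.25 in, Ī = 0.045313 in⁴.
By symmetry the centroid is at mid-height, ȳ = 4.8 in.
Transfer each piece to the horizontal axis through the centroid using Ī + A·d² with d = y − 4.8:
  web: d = 0 in → contributes +47.923 in⁴
  top flange (beyond web): d = 4.55 in → contributes +45.073 in⁴
  bottom flange (beyond web): d = -4.55 in → contributes +45.073 in⁴
Total I = 138.07 in⁴.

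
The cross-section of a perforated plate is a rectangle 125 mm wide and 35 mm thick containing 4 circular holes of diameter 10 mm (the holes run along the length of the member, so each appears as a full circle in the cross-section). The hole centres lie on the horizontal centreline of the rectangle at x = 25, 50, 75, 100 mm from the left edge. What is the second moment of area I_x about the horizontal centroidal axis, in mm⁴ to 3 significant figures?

I_x ≈ 4.45 × 10⁵ mm⁴

Break the section into simple shapes (no overlaps), measuring from the bottom-left corner of the bounding box.
Plate: 125 × 35, A = 4 375 mm², y = 17.5 mm, Ī = 446 615 mm⁴.
Hole 1 (subtracted): ⌀10, A = 78.54 mm², y = 17.5 mm, Ī = 490.87 mm⁴.
Hole 2 (subtracted): ⌀10, A = 78.54 mm², y = 17.5 mm, Ī = 490.87 mm⁴.
Hole 3 (subtracted): ⌀10, A = 78.54 mm², y = 17.5 mm, Ī = 490.87 mm⁴.
Hole 4 (subtracted): ⌀10, A = 78.54 mm², y = 17.5 mm, Ī = 490.87 mm⁴.
By symmetry the centroid is at mid-height, ȳ = 17.5 mm.
All pieces are centred on the horizontal centroidal axis, so I = ΣĪ (holes subtracted) = 444 651 mm⁴.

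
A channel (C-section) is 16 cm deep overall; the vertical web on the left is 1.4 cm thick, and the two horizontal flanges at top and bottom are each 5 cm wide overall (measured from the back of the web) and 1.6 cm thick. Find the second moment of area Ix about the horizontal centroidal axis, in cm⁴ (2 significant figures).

Decompose the section into non-overlapping parts with the origin at the bottom-left of its bounding rectangle.
Web: 1.4 × 16, A = 22.4 cm², y = 8 cm, Ī = 477.9 cm⁴.
Top flange (beyond web): 3.6 × 1.6, A = 5.76 cm², y = 15.2 cm, Ī = 1.229 cm⁴.
Bottom flange (beyond web): 3.6 × 1.6, A = 5.76 cm², y = 0.8 cm, Ī = 1.229 cm⁴.
By symmetry the centroid is at mid-height, ȳ = 8 cm.
Transfer each piece to the horizontal centroidal axis using Ī + A·d² with d = y − 8:
  web: d = 0 cm → contributes +477.9 cm⁴
  top flange (beyond web): d = 7.2 cm → contributes +299.8 cm⁴
  bottom flange (beyond web): d = -7.2 cm → contributes +299.8 cm⁴
Total I = 1 078 cm⁴.

Ix ≈ 1100 cm⁴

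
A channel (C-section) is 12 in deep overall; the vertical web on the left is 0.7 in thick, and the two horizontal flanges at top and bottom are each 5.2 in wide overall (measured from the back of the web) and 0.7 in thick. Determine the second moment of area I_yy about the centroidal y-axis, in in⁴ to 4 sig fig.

I_yy ≈ 35.31 in⁴

Decompose the section into non-overlapping parts with the origin at the bottom-left of its bounding rectangle.
Web: 0.7 × 12, A = 8.4 in², x = 0.35 in, Ī = 0.343 in⁴.
Top flange (beyond web): 4.5 × 0.7, A = 3.15 in², x = 2.95 in, Ī = 5.31563 in⁴.
Bottom flange (beyond web): 4.5 × 0.7, A = 3.15 in², x = 2.95 in, Ī = 5.31563 in⁴.
Centroid: x̄ = ΣA·x / ΣA = 1.46429 in.
Transfer each piece to the centroidal y-axis using Ī + A·d² with d = x − 1.46429:
  web: d = -1.11429 in → contributes +10.7727 in⁴
  top flange (beyond web): d = 1.48571 in → contributes +12.2688 in⁴
  bottom flange (beyond web): d = 1.48571 in → contributes +12.2688 in⁴
Total I = 35.3103 in⁴.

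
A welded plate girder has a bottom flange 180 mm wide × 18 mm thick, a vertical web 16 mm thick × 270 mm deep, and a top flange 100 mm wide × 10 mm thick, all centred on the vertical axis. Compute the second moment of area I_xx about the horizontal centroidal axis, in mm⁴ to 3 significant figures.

Treat the section as a set of non-overlapping primitives; coordinates are from the bounding-box lower-left.
Bottom plate: 180 × 18, A = 3 240 mm², y = 9 mm, Ī = 87 480 mm⁴.
Web plate: 16 × 270, A = 4 320 mm², y = 153 mm, Ī = 26 244 000 mm⁴.
Top plate: 100 × 10, A = 1 000 mm², y = 293 mm, Ī = 8333.3 mm⁴.
Centroid: ȳ = ΣA·y / ΣA = 114.85 mm.
Transfer each piece to the horizontal centroidal axis using Ī + A·d² with d = y − 114.85:
  bottom plate: d = -105.85 mm → contributes +36 389 481 mm⁴
  web plate: d = 38.15 mm → contributes +32 531 271 mm⁴
  top plate: d = 178.15 mm → contributes +31 745 589 mm⁴
Total I = 100 666 342 mm⁴.

I_xx ≈ 1.01 × 10⁸ mm⁴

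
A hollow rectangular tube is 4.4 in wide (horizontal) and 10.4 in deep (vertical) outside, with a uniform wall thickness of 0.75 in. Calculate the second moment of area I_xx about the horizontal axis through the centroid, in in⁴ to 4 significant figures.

I_xx ≈ 242.1 in⁴

Decompose the section into non-overlapping parts with the origin at the bottom-left of its bounding rectangle.
Outer rectangle: 4.4 × 10.4, A = 45.76 in², y = 5.2 in, Ī = 412.45 in⁴.
Inner void (subtracted): 2.9 × 8.9, A = 25.81 in², y = 5.2 in, Ī = 170.368 in⁴.
By symmetry the centroid is at mid-height, ȳ = 5.2 in.
All pieces are centred on the horizontal axis through the centroid, so I = ΣĪ (holes subtracted) = 242.083 in⁴.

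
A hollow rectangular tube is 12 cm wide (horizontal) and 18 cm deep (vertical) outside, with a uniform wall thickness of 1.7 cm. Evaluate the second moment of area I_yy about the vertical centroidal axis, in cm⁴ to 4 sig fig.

Split into non-overlapping primitives; take the origin at the lower-left of the bounding box.
Outer rectangle: 12 × 18, A = 216 cm², x = 6 cm, Ī = 2 592 cm⁴.
Inner void (subtracted): 8.6 × 14.6, A = 125.56 cm², x = 6 cm, Ī = 773.868 cm⁴.
By symmetry the centroid is at mid-width, x̄ = 6 cm.
All pieces are centred on the vertical centroidal axis, so I = ΣĪ (holes subtracted) = 1818.13 cm⁴.

I_yy ≈ 1818 cm⁴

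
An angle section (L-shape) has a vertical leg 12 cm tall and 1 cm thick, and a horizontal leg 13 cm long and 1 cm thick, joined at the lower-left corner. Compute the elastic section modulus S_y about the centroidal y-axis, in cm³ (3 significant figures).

Break the section into simple shapes (no overlaps), measuring from the bottom-left corner of the bounding box.
Vertical leg: 1 × 12, A = 12 cm², x = 0.5 cm, Ī = 1 cm⁴.
Horizontal leg (remainder): 12 × 1, A = 12 cm², x = 7 cm, Ī = 144 cm⁴.
Centroid: x̄ = ΣA·x / ΣA = 3.75 cm.
Transfer each piece to the centroidal y-axis using Ī + A·d² with d = x − 3.75:
  vertical leg: d = -3.25 cm → contributes +127.75 cm⁴
  horizontal leg (remainder): d = 3.25 cm → contributes +270.75 cm⁴
Total I = 398.5 cm⁴.
Extreme fibre distance c = 9.25 cm; S = I/c = 43.081 cm³.

S_y ≈ 43.1 cm³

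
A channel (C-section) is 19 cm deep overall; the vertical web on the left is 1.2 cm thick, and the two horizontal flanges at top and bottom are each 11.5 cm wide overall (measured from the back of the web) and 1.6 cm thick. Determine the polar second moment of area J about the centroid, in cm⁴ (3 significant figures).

Split into non-overlapping primitives; take the origin at the lower-left of the bounding box.
Web: 1.2 × 19, A = 22.8 cm², y = 9.5 cm, Ī = 685.9 cm⁴.
Top flange (beyond web): 10.3 × 1.6, A = 16.48 cm², y = 18.2 cm, Ī = 3.5157 cm⁴.
Bottom flange (beyond web): 10.3 × 1.6, A = 16.48 cm², y = 0.8 cm, Ī = 3.5157 cm⁴.
By symmetry the centroid is at mid-height, ȳ = 9.5 cm.
Transfer each piece to the centroidal x-axis using Ī + A·d² with d = y − 9.5:
  web: d = 0 cm → contributes +685.9 cm⁴
  top flange (beyond web): d = 8.7 cm → contributes +1250.9 cm⁴
  bottom flange (beyond web): d = -8.7 cm → contributes +1250.9 cm⁴
Total I = 3187.7 cm⁴.
For the y-axis: x̄ = 3.9989 cm.
Repeating about the centroidal y-axis gives I_y = 739.72 cm⁴.
Polar second moment: J = I_x + I_y = 3927.4 cm⁴.

J ≈ 3930 cm⁴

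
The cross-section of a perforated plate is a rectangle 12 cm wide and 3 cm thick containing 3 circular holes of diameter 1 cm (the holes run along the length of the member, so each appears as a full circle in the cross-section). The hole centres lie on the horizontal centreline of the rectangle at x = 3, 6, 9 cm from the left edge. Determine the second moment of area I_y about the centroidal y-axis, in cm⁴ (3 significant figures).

Break the section into simple shapes (no overlaps), measuring from the bottom-left corner of the bounding box.
Plate: 12 × 3, A = 36 cm², x = 6 cm, Ī = 432 cm⁴.
Hole 1 (subtracted): ⌀1, A = 0.7854 cm², x = 3 cm, Ī = 0.049087 cm⁴.
Hole 2 (subtracted): ⌀1, A = 0.7854 cm², x = 6 cm, Ī = 0.049087 cm⁴.
Hole 3 (subtracted): ⌀1, A = 0.7854 cm², x = 9 cm, Ī = 0.049087 cm⁴.
By symmetry the centroid is at mid-width, x̄ = 6 cm.
Transfer each piece to the centroidal y-axis using Ī + A·d² with d = x − 6:
  plate: d = 0 cm → contributes +432 cm⁴
  hole 1: d = -3 cm → contributes −7.1177 cm⁴
  hole 2: d = 0 cm → contributes −0.049087 cm⁴
  hole 3: d = 3 cm → contributes −7.1177 cm⁴
Total I = 417.72 cm⁴.

I_y ≈ 418 cm⁴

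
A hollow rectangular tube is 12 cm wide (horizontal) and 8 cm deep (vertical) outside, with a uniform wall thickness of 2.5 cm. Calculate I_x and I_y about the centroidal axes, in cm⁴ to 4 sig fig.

I_x ≈ 496.3 cm⁴, I_y ≈ 1066 cm⁴

Decompose the section into non-overlapping parts with the origin at the bottom-left of its bounding rectangle.
Outer rectangle: 12 × 8, A = 96 cm², y = 4 cm, Ī = 512 cm⁴.
Inner void (subtracted): 7 × 3, A = 21 cm², y = 4 cm, Ī = 15.75 cm⁴.
By symmetry the centroid is at mid-height, ȳ = 4 cm.
All pieces are centred on the centroidal x-axis, so I = ΣĪ (holes subtracted) = 496.25 cm⁴.
Repeating about the centroidal y-axis gives I_y = 1066.25 cm⁴.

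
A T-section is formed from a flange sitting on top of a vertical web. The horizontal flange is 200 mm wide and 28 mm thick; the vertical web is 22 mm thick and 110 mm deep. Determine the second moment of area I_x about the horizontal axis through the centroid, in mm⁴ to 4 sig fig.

Split into non-overlapping primitives; take the origin at the lower-left of the bounding box.
Flange: 200 × 28, A = 5 600 mm², y = 124 mm, Ī = 365 867 mm⁴.
Web: 22 × 110, A = 2 420 mm², y = 55 mm, Ī = 2 440 167 mm⁴.
Centroid: ȳ = ΣA·y / ΣA = 103.18 mm.
Transfer each piece to the horizontal axis through the centroid using Ī + A·d² with d = y − 103.18:
  flange: d = 20.8204 mm → contributes +2 793 417 mm⁴
  web: d = -48.1796 mm → contributes +8 057 638 mm⁴
Total I = 10 851 055 mm⁴.

I_x ≈ 1.085 × 10⁷ mm⁴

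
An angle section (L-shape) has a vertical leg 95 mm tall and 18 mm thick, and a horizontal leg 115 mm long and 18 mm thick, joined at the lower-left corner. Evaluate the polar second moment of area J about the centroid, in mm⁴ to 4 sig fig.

J ≈ 6.885 × 10⁶ mm⁴

Treat the section as a set of non-overlapping primitives; coordinates are from the bounding-box lower-left.
Vertical leg: 18 × 95, A = 1 710 mm², y = 47.5 mm, Ī = 1 286 063 mm⁴.
Horizontal leg (remainder): 97 × 18, A = 1 746 mm², y = 9 mm, Ī = 47 142 mm⁴.
Centroid: ȳ = ΣA·y / ΣA = 28.0495 mm.
Transfer each piece to the centroidal x-axis using Ī + A·d² with d = y − 28.0495:
  vertical leg: d = 19.4505 mm → contributes +1 932 994 mm⁴
  horizontal leg (remainder): d = -19.0495 mm → contributes +680 735 mm⁴
Total I = 2 613 730 mm⁴.
For the y-axis: x̄ = 38.0495 mm.
Repeating about the centroidal y-axis gives I_y = 4 271 470 mm⁴.
Polar second moment: J = I_x + I_y = 6 885 199 mm⁴.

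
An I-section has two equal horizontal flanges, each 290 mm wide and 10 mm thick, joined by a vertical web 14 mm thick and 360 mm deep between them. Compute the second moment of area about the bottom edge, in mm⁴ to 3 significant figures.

Break the section into simple shapes (no overlaps), measuring from the bottom-left corner of the bounding box.
Bottom flange: 290 × 10, A = 2 900 mm², y = 5 mm, Ī = 24 167 mm⁴.
Web: 14 × 360, A = 5 040 mm², y = 190 mm, Ī = 54 432 000 mm⁴.
Top flange: 290 × 10, A = 2 900 mm², y = 375 mm, Ī = 24 167 mm⁴.
Transfer each piece to the bottom edge using Ī + A·d² with d = y − 0:
  bottom flange: d = 5 mm → contributes +96 667 mm⁴
  web: d = 190 mm → contributes +236 376 000 mm⁴
  top flange: d = 375 mm → contributes +407 836 667 mm⁴
Total I = 644 309 333 mm⁴.

I_base ≈ 6.44 × 10⁸ mm⁴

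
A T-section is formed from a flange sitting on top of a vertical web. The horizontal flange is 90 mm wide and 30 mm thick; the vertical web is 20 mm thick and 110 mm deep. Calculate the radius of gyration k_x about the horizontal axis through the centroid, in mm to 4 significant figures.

Treat the section as a set of non-overlapping primitives; coordinates are from the bounding-box lower-left.
Flange: 90 × 30, A = 2 700 mm², y = 125 mm, Ī = 202 500 mm⁴.
Web: 20 × 110, A = 2 200 mm², y = 55 mm, Ī = 2 218 333 mm⁴.
Centroid: ȳ = ΣA·y / ΣA = 93.5714 mm.
Transfer each piece to the horizontal axis through the centroid using Ī + A·d² with d = y − 93.5714:
  flange: d = 31.4286 mm → contributes +2 869 439 mm⁴
  web: d = -38.5714 mm → contributes +5 491 395 mm⁴
Total I = 8 360 833 mm⁴.
Radius of gyration: k = √(I/A) = √(8 360 833 / 4 900) = 41.3073 mm.

k_x ≈ 41.31 mm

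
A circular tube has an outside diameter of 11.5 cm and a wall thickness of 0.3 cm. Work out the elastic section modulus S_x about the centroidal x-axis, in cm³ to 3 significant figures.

S_x ≈ 28.8 cm³

Treat the section as a set of non-overlapping primitives; coordinates are from the bounding-box lower-left.
Outer circle: ⌀11.5, A = 103.87 cm², y = 5.75 cm, Ī = 858.54 cm⁴.
Bore (subtracted): ⌀10.9, A = 93.313 cm², y = 5.75 cm, Ī = 692.91 cm⁴.
By symmetry the centroid is at mid-height, ȳ = 5.75 cm.
All pieces are centred on the centroidal x-axis, so I = ΣĪ (holes subtracted) = 165.63 cm⁴.
Extreme fibre distance c = 5.75 cm; S = I/c = 28.806 cm³.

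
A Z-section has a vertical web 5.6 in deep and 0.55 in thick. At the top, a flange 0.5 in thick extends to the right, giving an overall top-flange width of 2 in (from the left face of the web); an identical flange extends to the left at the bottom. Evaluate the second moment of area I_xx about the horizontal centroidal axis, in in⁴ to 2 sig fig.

I_xx ≈ 18 in⁴

Split into non-overlapping primitives; take the origin at the lower-left of the bounding box.
Web: 0.55 × 5.6, A = 3.08 in², y = 2.8 in, Ī = 8.049 in⁴.
Top flange (beyond web): 1.45 × 0.5, A = 0.725 in², y = 5.35 in, Ī = 0.0151 in⁴.
Bottom flange (beyond web): 1.45 × 0.5, A = 0.725 in², y = 0.25 in, Ī = 0.0151 in⁴.
Centroid: ȳ = ΣA·y / ΣA = 2.8 in.
Transfer each piece to the horizontal centroidal axis using Ī + A·d² with d = y − 2.8:
  web: d = 0 in → contributes +8.049 in⁴
  top flange (beyond web): d = 2.55 in → contributes +4.729 in⁴
  bottom flange (beyond web): d = -2.55 in → contributes +4.729 in⁴
Total I = 17.51 in⁴.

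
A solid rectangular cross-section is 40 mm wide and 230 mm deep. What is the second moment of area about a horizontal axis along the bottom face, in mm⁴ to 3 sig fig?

The section: 40 × 230, A = 9 200 mm², y = 115 mm, Ī = 40 556 667 mm⁴.
Transfer it to a horizontal axis along the bottom face using Ī + A·d² with d = y − 0:
  the section: d = 115 mm → contributes +162 226 667 mm⁴
Total I = 162 226 667 mm⁴.

I_base ≈ 1.62 × 10⁸ mm⁴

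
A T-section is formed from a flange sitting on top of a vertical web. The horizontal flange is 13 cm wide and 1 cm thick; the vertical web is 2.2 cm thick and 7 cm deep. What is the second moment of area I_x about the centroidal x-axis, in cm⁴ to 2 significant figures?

Split into non-overlapping primitives; take the origin at the lower-left of the bounding box.
Flange: 13 × 1, A = 13 cm², y = 7.5 cm, Ī = 1.083 cm⁴.
Web: 2.2 × 7, A = 15.4 cm², y = 3.5 cm, Ī = 62.88 cm⁴.
Centroid: ȳ = ΣA·y / ΣA = 5.331 cm.
Transfer each piece to the centroidal x-axis using Ī + A·d² with d = y − 5.331:
  flange: d = 2.169 cm → contributes +62.24 cm⁴
  web: d = -1.831 cm → contributes +114.5 cm⁴
Total I = 176.8 cm⁴.

I_x ≈ 180 cm⁴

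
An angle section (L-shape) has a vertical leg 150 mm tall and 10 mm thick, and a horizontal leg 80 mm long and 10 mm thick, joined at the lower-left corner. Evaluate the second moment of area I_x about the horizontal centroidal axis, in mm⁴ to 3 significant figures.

Break the section into simple shapes (no overlaps), measuring from the bottom-left corner of the bounding box.
Vertical leg: 10 × 150, A = 1 500 mm², y = 75 mm, Ī = 2 812 500 mm⁴.
Horizontal leg (remainder): 70 × 10, A = 700 mm², y = 5 mm, Ī = 5833.3 mm⁴.
Centroid: ȳ = ΣA·y / ΣA = 52.727 mm.
Transfer each piece to the horizontal centroidal axis using Ī + A·d² with d = y − 52.727:
  vertical leg: d = 22.273 mm → contributes +3 556 612 mm⁴
  horizontal leg (remainder): d = -47.727 mm → contributes +1 600 358 mm⁴
Total I = 5 156 970 mm⁴.

I_x ≈ 5.16 × 10⁶ mm⁴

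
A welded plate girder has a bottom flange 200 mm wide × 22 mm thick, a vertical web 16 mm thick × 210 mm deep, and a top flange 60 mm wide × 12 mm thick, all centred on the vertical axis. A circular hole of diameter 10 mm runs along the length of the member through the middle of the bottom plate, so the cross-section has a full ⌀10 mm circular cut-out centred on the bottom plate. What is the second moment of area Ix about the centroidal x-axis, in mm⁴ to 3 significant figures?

Ix ≈ 5.84 × 10⁷ mm⁴

Decompose the section into non-overlapping parts with the origin at the bottom-left of its bounding rectangle.
Bottom plate: 200 × 22, A = 4 400 mm², y = 11 mm, Ī = 177 467 mm⁴.
Web plate: 16 × 210, A = 3 360 mm², y = 127 mm, Ī = 12 348 000 mm⁴.
Top plate: 60 × 12, A = 720 mm², y = 238 mm, Ī = 8 640 mm⁴.
Hole (subtracted): ⌀10, A = 78.54 mm², y = 11 mm, Ī = 490.87 mm⁴.
Centroid: ȳ = ΣA·y / ΣA = 76.846 mm.
Transfer each piece to the centroidal x-axis using Ī + A·d² with d = y − 76.846:
  bottom plate: d = -65.846 mm → contributes +19 254 352 mm⁴
  web plate: d = 50.154 mm → contributes +20 799 926 mm⁴
  top plate: d = 161.15 mm → contributes +18 707 551 mm⁴
  hole: d = -65.846 mm → contributes −341 012 mm⁴
Total I = 58 420 816 mm⁴.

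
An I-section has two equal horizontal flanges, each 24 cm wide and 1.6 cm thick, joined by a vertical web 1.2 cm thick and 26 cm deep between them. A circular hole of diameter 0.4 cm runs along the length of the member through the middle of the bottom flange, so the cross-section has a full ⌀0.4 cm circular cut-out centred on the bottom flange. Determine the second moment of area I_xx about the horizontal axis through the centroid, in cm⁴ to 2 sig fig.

I_xx ≈ 1.6 × 10⁴ cm⁴

Split into non-overlapping primitives; take the origin at the lower-left of the bounding box.
Bottom flange: 24 × 1.6, A = 38.4 cm², y = 0.8 cm, Ī = 8.192 cm⁴.
Web: 1.2 × 26, A = 31.2 cm², y = 14.6 cm, Ī = 1 758 cm⁴.
Top flange: 24 × 1.6, A = 38.4 cm², y = 28.4 cm, Ī = 8.192 cm⁴.
Hole (subtracted): ⌀0.4, A = 0.1257 cm², y = 0.8 cm, Ī = 0.001257 cm⁴.
Centroid: ȳ = ΣA·y / ΣA = 14.62 cm.
Transfer each piece to the horizontal axis through the centroid using Ī + A·d² with d = y − 14.62:
  bottom flange: d = -13.82 cm → contributes +7 338 cm⁴
  web: d = -0.01608 cm → contributes +1 758 cm⁴
  top flange: d = 13.78 cm → contributes +7 304 cm⁴
  hole: d = -13.82 cm → contributes −23.99 cm⁴
Total I = 16 376 cm⁴.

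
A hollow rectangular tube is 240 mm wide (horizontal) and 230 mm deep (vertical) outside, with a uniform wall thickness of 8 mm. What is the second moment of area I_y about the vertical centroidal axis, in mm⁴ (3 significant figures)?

Break the section into simple shapes (no overlaps), measuring from the bottom-left corner of the bounding box.
Outer rectangle: 240 × 230, A = 55 200 mm², x = 120 mm, Ī = 264 960 000 mm⁴.
Inner void (subtracted): 224 × 214, A = 47 936 mm², x = 120 mm, Ī = 200 436 395 mm⁴.
By symmetry the centroid is at mid-width, x̄ = 120 mm.
All pieces are centred on the vertical centroidal axis, so I = ΣĪ (holes subtracted) = 64 523 605 mm⁴.

I_y ≈ 6.45 × 10⁷ mm⁴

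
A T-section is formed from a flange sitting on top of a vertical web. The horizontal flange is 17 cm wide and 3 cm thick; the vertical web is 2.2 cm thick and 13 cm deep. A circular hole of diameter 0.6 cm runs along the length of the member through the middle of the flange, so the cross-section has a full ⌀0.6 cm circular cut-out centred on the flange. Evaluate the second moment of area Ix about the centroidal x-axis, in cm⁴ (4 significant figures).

Decompose the section into non-overlapping parts with the origin at the bottom-left of its bounding rectangle.
Flange: 17 × 3, A = 51 cm², y = 14.5 cm, Ī = 38.25 cm⁴.
Web: 2.2 × 13, A = 28.6 cm², y = 6.5 cm, Ī = 402.783 cm⁴.
Hole (subtracted): ⌀0.6, A = 0.282743 cm², y = 14.5 cm, Ī = 0.00636173 cm⁴.
Centroid: ȳ = ΣA·y / ΣA = 11.6154 cm.
Transfer each piece to the centroidal x-axis using Ī + A·d² with d = y − 11.6154:
  flange: d = 2.88462 cm → contributes +462.622 cm⁴
  web: d = -5.11538 cm → contributes +1151.16 cm⁴
  hole: d = 2.88462 cm → contributes −2.35908 cm⁴
Total I = 1611.43 cm⁴.

Ix ≈ 1611 cm⁴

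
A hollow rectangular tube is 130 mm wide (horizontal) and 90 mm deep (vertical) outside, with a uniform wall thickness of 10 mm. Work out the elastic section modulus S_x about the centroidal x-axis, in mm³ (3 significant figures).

S_x ≈ 1.06 × 10⁵ mm³

Decompose the section into non-overlapping parts with the origin at the bottom-left of its bounding rectangle.
Outer rectangle: 130 × 90, A = 11 700 mm², y = 45 mm, Ī = 7 897 500 mm⁴.
Inner void (subtracted): 110 × 70, A = 7 700 mm², y = 45 mm, Ī = 3 144 167 mm⁴.
By symmetry the centroid is at mid-height, ȳ = 45 mm.
All pieces are centred on the centroidal x-axis, so I = ΣĪ (holes subtracted) = 4 753 333 mm⁴.
Extreme fibre distance c = 45 mm; S = I/c = 105 630 mm³.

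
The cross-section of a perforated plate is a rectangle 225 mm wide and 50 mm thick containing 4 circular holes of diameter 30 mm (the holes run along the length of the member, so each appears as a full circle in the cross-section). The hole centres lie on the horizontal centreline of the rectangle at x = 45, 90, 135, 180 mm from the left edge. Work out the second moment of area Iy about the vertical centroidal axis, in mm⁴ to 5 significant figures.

Decompose the section into non-overlapping parts with the origin at the bottom-left of its bounding rectangle.
Plate: 225 × 50, A = 11 250 mm², x = 112.5 mm, Ī = 47 460 938 mm⁴.
Hole 1 (subtracted): ⌀30, A = 706.8583 mm², x = 45 mm, Ī = 39760.78 mm⁴.
Hole 2 (subtracted): ⌀30, A = 706.8583 mm², x = 90 mm, Ī = 39760.78 mm⁴.
Hole 3 (subtracted): ⌀30, A = 706.8583 mm², x = 135 mm, Ī = 39760.78 mm⁴.
Hole 4 (subtracted): ⌀30, A = 706.8583 mm², x = 180 mm, Ī = 39760.78 mm⁴.
By symmetry the centroid is at mid-width, x̄ = 112.5 mm.
Transfer each piece to the vertical centroidal axis using Ī + A·d² with d = x − 112.5:
  plate: d = 0 mm → contributes +47 460 938 mm⁴
  hole 1: d = -67.5 mm → contributes −3 260 384 mm⁴
  hole 2: d = -22.5 mm → contributes −397607.8 mm⁴
  hole 3: d = 22.5 mm → contributes −397607.8 mm⁴
  hole 4: d = 67.5 mm → contributes −3 260 384 mm⁴
Total I = 40 144 954 mm⁴.

Iy ≈ 4.0145 × 10⁷ mm⁴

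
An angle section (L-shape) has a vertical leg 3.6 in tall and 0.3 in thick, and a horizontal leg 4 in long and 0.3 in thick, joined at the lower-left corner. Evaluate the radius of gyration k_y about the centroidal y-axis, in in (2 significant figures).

k_y ≈ 1.3 in

Treat the section as a set of non-overlapping primitives; coordinates are from the bounding-box lower-left.
Vertical leg: 0.3 × 3.6, A = 1.08 in², x = 0.15 in, Ī = 0.0081 in⁴.
Horizontal leg (remainder): 3.7 × 0.3, A = 1.11 in², x = 2.15 in, Ī = 1.266 in⁴.
Centroid: x̄ = ΣA·x / ΣA = 1.164 in.
Transfer each piece to the centroidal y-axis using Ī + A·d² with d = x − 1.164:
  vertical leg: d = -1.014 in → contributes +1.118 in⁴
  horizontal leg (remainder): d = 0.9863 in → contributes +2.346 in⁴
Total I = 3.464 in⁴.
Radius of gyration: k = √(I/A) = √(3.464 / 2.19) = 1.258 in.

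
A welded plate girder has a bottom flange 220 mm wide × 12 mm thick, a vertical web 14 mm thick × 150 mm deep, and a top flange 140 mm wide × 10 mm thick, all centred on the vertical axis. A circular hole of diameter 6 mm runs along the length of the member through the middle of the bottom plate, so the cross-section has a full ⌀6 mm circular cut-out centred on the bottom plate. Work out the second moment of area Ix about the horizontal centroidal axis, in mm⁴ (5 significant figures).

Ix ≈ 2.8455 × 10⁷ mm⁴

Split into non-overlapping primitives; take the origin at the lower-left of the bounding box.
Bottom plate: 220 × 12, A = 2 640 mm², y = 6 mm, Ī = 31 680 mm⁴.
Web plate: 14 × 150, A = 2 100 mm², y = 87 mm, Ī = 3 937 500 mm⁴.
Top plate: 140 × 10, A = 1 400 mm², y = 167 mm, Ī = 11666.67 mm⁴.
Hole (subtracted): ⌀6, A = 28.27433 mm², y = 6 mm, Ī = 63.61725 mm⁴.
Centroid: ȳ = ΣA·y / ΣA = 70.71167 mm.
Transfer each piece to the horizontal centroidal axis using Ī + A·d² with d = y − 70.71167:
  bottom plate: d = -64.71167 mm → contributes +11 086 946 mm⁴
  web plate: d = 16.28833 mm → contributes +4 494 650 mm⁴
  top plate: d = 96.28833 mm → contributes +12 991 685 mm⁴
  hole: d = -64.71167 mm → contributes −118465.2 mm⁴
Total I = 28 454 816 mm⁴.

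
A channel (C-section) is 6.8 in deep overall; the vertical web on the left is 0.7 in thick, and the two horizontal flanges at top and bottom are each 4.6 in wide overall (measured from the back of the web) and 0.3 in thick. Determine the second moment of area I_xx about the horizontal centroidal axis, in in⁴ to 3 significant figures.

Treat the section as a set of non-overlapping primitives; coordinates are from the bounding-box lower-left.
Web: 0.7 × 6.8, A = 4.76 in², y = 3.4 in, Ī = 18.342 in⁴.
Top flange (beyond web): 3.9 × 0.3, A = 1.17 in², y = 6.65 in, Ī = 0.008775 in⁴.
Bottom flange (beyond web): 3.9 × 0.3, A = 1.17 in², y = 0.15 in, Ī = 0.008775 in⁴.
By symmetry the centroid is at mid-height, ȳ = 3.4 in.
Transfer each piece to the horizontal centroidal axis using Ī + A·d² with d = y − 3.4:
  web: d = 0 in → contributes +18.342 in⁴
  top flange (beyond web): d = 3.25 in → contributes +12.367 in⁴
  bottom flange (beyond web): d = -3.25 in → contributes +12.367 in⁴
Total I = 43.076 in⁴.

I_xx ≈ 43.1 in⁴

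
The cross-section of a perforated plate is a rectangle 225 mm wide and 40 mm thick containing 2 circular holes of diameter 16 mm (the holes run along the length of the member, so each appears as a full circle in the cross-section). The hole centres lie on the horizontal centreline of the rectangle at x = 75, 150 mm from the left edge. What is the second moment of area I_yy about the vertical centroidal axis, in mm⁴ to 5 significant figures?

Break the section into simple shapes (no overlaps), measuring from the bottom-left corner of the bounding box.
Plate: 225 × 40, A = 9 000 mm², x = 112.5 mm, Ī = 37 968 750 mm⁴.
Hole 1 (subtracted): ⌀16, A = 201.0619 mm², x = 75 mm, Ī = 3216.991 mm⁴.
Hole 2 (subtracted): ⌀16, A = 201.0619 mm², x = 150 mm, Ī = 3216.991 mm⁴.
By symmetry the centroid is at mid-width, x̄ = 112.5 mm.
Transfer each piece to the vertical centroidal axis using Ī + A·d² with d = x − 112.5:
  plate: d = 0 mm → contributes +37 968 750 mm⁴
  hole 1: d = -37.5 mm → contributes −285960.3 mm⁴
  hole 2: d = 37.5 mm → contributes −285960.3 mm⁴
Total I = 37 396 829 mm⁴.

I_yy ≈ 3.7397 × 10⁷ mm⁴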